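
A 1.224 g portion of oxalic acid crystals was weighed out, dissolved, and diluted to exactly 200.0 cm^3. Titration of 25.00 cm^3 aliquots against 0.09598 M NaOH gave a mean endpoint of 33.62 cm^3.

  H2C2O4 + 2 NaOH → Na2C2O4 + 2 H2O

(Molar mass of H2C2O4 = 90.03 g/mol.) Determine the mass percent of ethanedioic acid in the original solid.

94.94 %

n(NaOH) per titration = 0.03362 × 0.09598 = 3.227 × 10^-3 mol
From the 1:2 ratio, n(H2C2O4) in each aliquot = 1/2 × 3.227 × 10^-3 = 1.613 × 10^-3 mol
n(H2C2O4) in the whole flask = 1.613 × 10^-3 × 200.0/25.00 = 0.01291 mol
mass of H2C2O4 = 0.01291 × 90.03 = 1.162 g
% H2C2O4 = 1.162 / 1.224 × 100 = 94.94 %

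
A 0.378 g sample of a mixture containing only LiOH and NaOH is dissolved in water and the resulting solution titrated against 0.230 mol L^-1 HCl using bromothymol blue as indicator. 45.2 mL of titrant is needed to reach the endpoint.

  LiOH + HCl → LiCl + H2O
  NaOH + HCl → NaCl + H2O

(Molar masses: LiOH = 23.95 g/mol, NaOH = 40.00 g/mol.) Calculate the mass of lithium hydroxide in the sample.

0.0565 g

n(HCl) = 0.0452 × 0.230 = 0.0104 mol
Let x = n(LiOH), y = n(NaOH).
Titrant: 1x + 1y = 0.0104;  mass: 23.95x + 40.00y = 0.378
Solving, x = 2.36 × 10^-3 mol, y = 8.04 × 10^-3 mol
mass of LiOH = 2.36 × 10^-3 × 23.95 = 0.0565 g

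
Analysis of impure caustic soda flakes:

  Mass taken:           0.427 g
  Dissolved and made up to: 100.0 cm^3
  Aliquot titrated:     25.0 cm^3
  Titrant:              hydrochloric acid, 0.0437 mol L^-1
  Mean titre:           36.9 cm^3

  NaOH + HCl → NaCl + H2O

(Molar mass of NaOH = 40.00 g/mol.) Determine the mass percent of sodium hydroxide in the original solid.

n(HCl) per titration = 0.0369 × 0.0437 = 1.61 × 10^-3 mol
n(NaOH) in each aliquot = 1.61 × 10^-3 mol (1:1 ratio)
n(NaOH) in the whole flask = 1.61 × 10^-3 × 100.0/25.0 = 6.45 × 10^-3 mol
mass of NaOH = 6.45 × 10^-3 × 40.00 = 0.258 g
% NaOH = 0.258 / 0.427 × 100 = 60.4 %

60.4 %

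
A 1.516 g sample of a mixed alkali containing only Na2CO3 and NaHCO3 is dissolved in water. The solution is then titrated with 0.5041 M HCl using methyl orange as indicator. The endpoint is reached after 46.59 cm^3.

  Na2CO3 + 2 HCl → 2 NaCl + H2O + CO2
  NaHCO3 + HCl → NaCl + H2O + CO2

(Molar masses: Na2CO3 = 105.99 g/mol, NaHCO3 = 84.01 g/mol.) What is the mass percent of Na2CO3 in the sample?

n(HCl) = 0.04659 × 0.5041 = 0.02349 mol
Let x = n(Na2CO3), y = n(NaHCO3).
Titrant: 2x + 1y = 0.02349;  mass: 105.99x + 84.01y = 1.516
Solving, x = 7.368 × 10^-3 mol, y = 8.749 × 10^-3 mol
mass of Na2CO3 = 7.368 × 10^-3 × 105.99 = 0.7810 g
% Na2CO3 = 0.7810 / 1.516 × 100 = 51.52 %

51.52 %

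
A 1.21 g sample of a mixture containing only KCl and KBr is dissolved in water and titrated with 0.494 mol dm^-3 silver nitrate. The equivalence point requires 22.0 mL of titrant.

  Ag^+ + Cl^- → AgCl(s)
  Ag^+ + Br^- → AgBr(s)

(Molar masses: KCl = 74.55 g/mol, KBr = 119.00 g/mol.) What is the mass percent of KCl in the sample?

n(AgNO3) = 0.0220 × 0.494 = 0.0109 mol
Let x = n(KCl), y = n(KBr).
Titrant: 1x + 1y = 0.0109;  mass: 74.55x + 119.00y = 1.21
Solving, x = 1.87 × 10^-3 mol, y = 8.99 × 10^-3 mol
mass of KCl = 1.87 × 10^-3 × 74.55 = 0.140 g
% KCl = 0.140 / 1.21 × 100 = 11.5 %

11.5 %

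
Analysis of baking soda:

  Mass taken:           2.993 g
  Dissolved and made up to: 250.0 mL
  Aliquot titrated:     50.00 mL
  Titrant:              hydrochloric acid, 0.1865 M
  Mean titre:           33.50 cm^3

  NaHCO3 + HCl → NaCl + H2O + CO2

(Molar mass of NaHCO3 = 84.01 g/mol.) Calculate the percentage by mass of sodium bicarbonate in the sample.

n(HCl) per titration = 0.03350 × 0.1865 = 6.248 × 10^-3 mol
n(NaHCO3) in each aliquot = 6.248 × 10^-3 mol (1:1 ratio)
n(NaHCO3) in the whole flask = 6.248 × 10^-3 × 250.0/50.00 = 0.03124 mol
mass of NaHCO3 = 0.03124 × 84.01 = 2.624 g
% NaHCO3 = 2.624 / 2.993 × 100 = 87.68 %

87.68 %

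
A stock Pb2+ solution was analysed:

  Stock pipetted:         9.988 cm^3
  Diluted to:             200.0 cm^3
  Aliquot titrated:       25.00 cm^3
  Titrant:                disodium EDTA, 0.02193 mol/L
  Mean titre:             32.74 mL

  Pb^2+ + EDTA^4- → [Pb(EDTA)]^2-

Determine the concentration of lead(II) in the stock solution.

n(EDTA) = 0.03274 × 0.02193 = 7.180 × 10^-4 mol
n(Pb2+) in the aliquot = 7.180 × 10^-4 mol (1:1 ratio)
[Pb2+]_dilute = 7.180 × 10^-4 / 0.02500 = 0.02872 mol/L
Dilution factor = 200.0 / 9.988 = 20.02
[Pb2+]_stock = 0.02872 × 20.02 = 0.5751 mol/L

0.5751 mol/L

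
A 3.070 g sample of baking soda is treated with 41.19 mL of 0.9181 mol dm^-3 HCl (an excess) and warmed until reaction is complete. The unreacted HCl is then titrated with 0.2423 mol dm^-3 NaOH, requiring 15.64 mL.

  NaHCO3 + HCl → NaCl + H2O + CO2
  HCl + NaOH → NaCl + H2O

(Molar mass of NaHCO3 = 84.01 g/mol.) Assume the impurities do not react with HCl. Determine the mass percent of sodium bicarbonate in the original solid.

93.11 %

n(HCl) added = 0.04119 × 0.9181 = 0.03782 mol
n(NaOH) used in back-titration = 0.01564 × 0.2423 = 3.790 × 10^-3 mol
n(HCl) left over = 3.790 × 10^-3 mol (1:1 ratio)
n(HCl) consumed by analyte = 0.03782 − 3.790 × 10^-3 = 0.03403 mol
n(NaHCO3) = 0.03403 mol (1:1 ratio)
mass of NaHCO3 = 0.03403 × 84.01 = 2.859 g
% NaHCO3 = 2.859 / 3.070 × 100 = 93.11 %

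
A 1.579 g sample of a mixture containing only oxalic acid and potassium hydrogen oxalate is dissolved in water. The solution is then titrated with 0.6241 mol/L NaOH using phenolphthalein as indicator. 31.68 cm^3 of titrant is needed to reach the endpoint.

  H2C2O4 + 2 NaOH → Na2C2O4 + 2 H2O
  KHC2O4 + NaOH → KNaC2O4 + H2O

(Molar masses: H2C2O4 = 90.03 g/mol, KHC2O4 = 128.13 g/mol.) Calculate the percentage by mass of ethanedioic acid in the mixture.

n(NaOH) = 0.03168 × 0.6241 = 0.01977 mol
Let x = n(H2C2O4), y = n(KHC2O4).
Titrant: 2x + 1y = 0.01977;  mass: 90.03x + 128.13y = 1.579
Solving, x = 5.741 × 10^-3 mol, y = 8.290 × 10^-3 mol
mass of H2C2O4 = 5.741 × 10^-3 × 90.03 = 0.5169 g
% H2C2O4 = 0.5169 / 1.579 × 100 = 32.73 %

32.73 %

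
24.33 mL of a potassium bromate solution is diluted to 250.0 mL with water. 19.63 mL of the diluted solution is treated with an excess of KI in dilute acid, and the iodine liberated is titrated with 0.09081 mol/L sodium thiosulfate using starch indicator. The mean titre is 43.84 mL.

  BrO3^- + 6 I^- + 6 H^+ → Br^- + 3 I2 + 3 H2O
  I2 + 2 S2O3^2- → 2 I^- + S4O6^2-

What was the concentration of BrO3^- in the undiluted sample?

n(S2O3^2-) = 0.04384 × 0.09081 = 3.981 × 10^-3 mol
n(I2) = n(S2O3^2-)/2 = 1.991 × 10^-3 mol
From the 1:3 ratio, n(BrO3^-) in the aliquot = 1/3 × 1.991 × 10^-3 = 6.635 × 10^-4 mol
[BrO3^-]_dilute = 6.635 × 10^-4 / 0.01963 = 0.03380 mol/L
[BrO3^-]_original = 0.03380 × 250.0/24.33 = 0.3473 mol/L

0.3473 mol/L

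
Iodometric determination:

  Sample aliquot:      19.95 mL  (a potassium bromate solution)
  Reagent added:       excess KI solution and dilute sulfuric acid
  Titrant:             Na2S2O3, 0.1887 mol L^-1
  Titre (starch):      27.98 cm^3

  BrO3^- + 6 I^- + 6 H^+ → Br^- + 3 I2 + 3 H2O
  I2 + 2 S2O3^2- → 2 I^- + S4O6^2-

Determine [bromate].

n(S2O3^2-) = 0.02798 × 0.1887 = 5.280 × 10^-3 mol
n(I2) = n(S2O3^2-)/2 = 2.640 × 10^-3 mol
From the 1:3 ratio, n(BrO3^-) in the aliquot = 1/3 × 2.640 × 10^-3 = 8.800 × 10^-4 mol
[BrO3^-] = 8.800 × 10^-4 / 0.01995 = 0.04411 mol/L

0.04411 mol/L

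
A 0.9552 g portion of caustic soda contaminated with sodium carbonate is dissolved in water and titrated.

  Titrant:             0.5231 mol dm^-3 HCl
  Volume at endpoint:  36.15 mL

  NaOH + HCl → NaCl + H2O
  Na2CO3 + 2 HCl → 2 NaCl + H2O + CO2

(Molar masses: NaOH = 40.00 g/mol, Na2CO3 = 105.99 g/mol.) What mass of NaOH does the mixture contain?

0.1445 g

n(HCl) = 0.03615 × 0.5231 = 0.01891 mol
Let x = n(NaOH), y = n(Na2CO3).
Titrant: 1x + 2y = 0.01891;  mass: 40.00x + 105.99y = 0.9552
Solving, x = 3.612 × 10^-3 mol, y = 7.649 × 10^-3 mol
mass of NaOH = 3.612 × 10^-3 × 40.00 = 0.1445 g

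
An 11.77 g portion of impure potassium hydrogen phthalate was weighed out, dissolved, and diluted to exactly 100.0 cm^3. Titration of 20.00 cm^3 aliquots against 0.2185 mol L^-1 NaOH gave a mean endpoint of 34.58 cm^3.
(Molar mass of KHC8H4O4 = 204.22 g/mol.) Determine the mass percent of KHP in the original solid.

KHC8H4O4 + NaOH → KNaC8H4O4 + H2O
n(NaOH) per titration = 0.03458 × 0.2185 = 7.556 × 10^-3 mol
n(KHC8H4O4) in each aliquot = 7.556 × 10^-3 mol (1:1 ratio)
n(KHC8H4O4) in the whole flask = 7.556 × 10^-3 × 100.0/20.00 = 0.03778 mol
mass of KHC8H4O4 = 0.03778 × 204.22 = 7.715 g
% KHC8H4O4 = 7.715 / 11.77 × 100 = 65.55 %

65.55 %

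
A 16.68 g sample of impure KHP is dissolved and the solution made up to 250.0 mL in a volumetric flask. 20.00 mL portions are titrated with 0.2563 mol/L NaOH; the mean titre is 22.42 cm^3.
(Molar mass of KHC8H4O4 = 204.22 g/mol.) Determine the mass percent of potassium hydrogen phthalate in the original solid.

KHC8H4O4 + NaOH → KNaC8H4O4 + H2O
n(NaOH) per titration = 0.02242 × 0.2563 = 5.746 × 10^-3 mol
n(KHC8H4O4) in each aliquot = 5.746 × 10^-3 mol (1:1 ratio)
n(KHC8H4O4) in the whole flask = 5.746 × 10^-3 × 250.0/20.00 = 0.07183 mol
mass of KHC8H4O4 = 0.07183 × 204.22 = 14.67 g
% KHC8H4O4 = 14.67 / 16.68 × 100 = 87.94 %

87.94 %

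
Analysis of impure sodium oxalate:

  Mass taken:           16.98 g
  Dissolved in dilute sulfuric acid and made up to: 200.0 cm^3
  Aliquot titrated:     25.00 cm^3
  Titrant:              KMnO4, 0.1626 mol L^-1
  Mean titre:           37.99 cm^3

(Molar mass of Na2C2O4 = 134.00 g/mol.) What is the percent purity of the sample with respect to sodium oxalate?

2 MnO4^- + 5 C2O4^2- + 16 H^+ → 2 Mn^2+ + 10 CO2 + 8 H2O
n(KMnO4) per titration = 0.03799 × 0.1626 = 6.177 × 10^-3 mol
From the 5:2 ratio, n(Na2C2O4) in each aliquot = 5/2 × 6.177 × 10^-3 = 0.01544 mol
n(Na2C2O4) in the whole flask = 0.01544 × 200.0/25.00 = 0.1235 mol
mass of Na2C2O4 = 0.1235 × 134.00 = 16.55 g
% Na2C2O4 = 16.55 / 16.98 × 100 = 97.50 %

97.50 %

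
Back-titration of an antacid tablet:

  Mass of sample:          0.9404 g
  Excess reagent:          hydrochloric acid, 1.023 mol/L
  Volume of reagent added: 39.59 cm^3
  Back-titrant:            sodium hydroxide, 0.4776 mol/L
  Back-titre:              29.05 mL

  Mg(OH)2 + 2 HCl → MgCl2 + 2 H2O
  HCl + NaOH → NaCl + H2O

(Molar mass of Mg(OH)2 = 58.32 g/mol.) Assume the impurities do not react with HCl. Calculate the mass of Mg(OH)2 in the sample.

0.7764 g

n(HCl) added = 0.03959 × 1.023 = 0.04050 mol
n(NaOH) used in back-titration = 0.02905 × 0.4776 = 0.01387 mol
n(HCl) left over = 0.01387 mol (1:1 ratio)
n(HCl) consumed by analyte = 0.04050 − 0.01387 = 0.02663 mol
From the 1:2 ratio, n(Mg(OH)2) = 1/2 × 0.02663 = 0.01331 mol
mass of Mg(OH)2 = 0.01331 × 58.32 = 0.7764 g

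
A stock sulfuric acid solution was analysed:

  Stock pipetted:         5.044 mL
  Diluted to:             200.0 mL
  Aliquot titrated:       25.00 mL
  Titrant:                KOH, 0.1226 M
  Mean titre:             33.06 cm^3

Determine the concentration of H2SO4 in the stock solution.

3.214 M

H2SO4 + 2 KOH → K2SO4 + 2 H2O
n(KOH) = 0.03306 × 0.1226 = 4.053 × 10^-3 mol
From the 1:2 ratio, n(H2SO4) in the aliquot = 1/2 × 4.053 × 10^-3 = 2.027 × 10^-3 mol
[H2SO4]_dilute = 2.027 × 10^-3 / 0.02500 = 0.08106 mol/L
Dilution factor = 200.0 / 5.044 = 39.65
[H2SO4]_stock = 0.08106 × 39.65 = 3.214 mol/L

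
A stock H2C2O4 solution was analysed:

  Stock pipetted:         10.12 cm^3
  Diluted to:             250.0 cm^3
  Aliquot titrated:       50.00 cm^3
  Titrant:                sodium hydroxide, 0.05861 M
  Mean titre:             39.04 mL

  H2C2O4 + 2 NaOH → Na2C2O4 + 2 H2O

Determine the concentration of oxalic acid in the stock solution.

0.5653 M

n(NaOH) = 0.03904 × 0.05861 = 2.288 × 10^-3 mol
From the 1:2 ratio, n(H2C2O4) in the aliquot = 1/2 × 2.288 × 10^-3 = 1.144 × 10^-3 mol
[H2C2O4]_dilute = 1.144 × 10^-3 / 0.05000 = 0.02288 mol/L
Dilution factor = 250.0 / 10.12 = 24.70
[H2C2O4]_stock = 0.02288 × 24.70 = 0.5653 mol/L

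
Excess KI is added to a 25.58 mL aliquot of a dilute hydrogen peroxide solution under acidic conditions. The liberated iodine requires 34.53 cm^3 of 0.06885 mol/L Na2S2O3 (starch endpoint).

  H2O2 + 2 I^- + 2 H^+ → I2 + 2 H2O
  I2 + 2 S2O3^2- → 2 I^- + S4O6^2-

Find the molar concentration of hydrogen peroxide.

0.04647 mol/L

n(S2O3^2-) = 0.03453 × 0.06885 = 2.377 × 10^-3 mol
n(I2) = n(S2O3^2-)/2 = 1.189 × 10^-3 mol
n(H2O2) in the aliquot = 1.189 × 10^-3 mol (1:1 ratio)
[H2O2] = 1.189 × 10^-3 / 0.02558 = 0.04647 mol/L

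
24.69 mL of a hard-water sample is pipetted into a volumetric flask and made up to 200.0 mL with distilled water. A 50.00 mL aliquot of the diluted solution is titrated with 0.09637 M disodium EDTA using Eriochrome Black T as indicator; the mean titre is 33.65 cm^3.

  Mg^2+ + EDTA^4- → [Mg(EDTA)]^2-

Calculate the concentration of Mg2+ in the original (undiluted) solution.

n(EDTA) = 0.03365 × 0.09637 = 3.243 × 10^-3 mol
n(Mg2+) in the aliquot = 3.243 × 10^-3 mol (1:1 ratio)
[Mg2+]_dilute = 3.243 × 10^-3 / 0.05000 = 0.06486 mol/L
Dilution factor = 200.0 / 24.69 = 8.100
[Mg2+]_stock = 0.06486 × 8.100 = 0.5254 mol/L

0.5254 M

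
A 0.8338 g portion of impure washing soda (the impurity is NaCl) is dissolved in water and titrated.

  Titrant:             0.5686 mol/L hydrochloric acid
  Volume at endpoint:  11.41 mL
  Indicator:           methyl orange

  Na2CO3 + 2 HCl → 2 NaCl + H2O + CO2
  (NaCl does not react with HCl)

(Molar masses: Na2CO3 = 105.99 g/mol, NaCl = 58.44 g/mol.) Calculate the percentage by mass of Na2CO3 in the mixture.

n(HCl) = 0.01141 × 0.5686 = 6.488 × 10^-3 mol
Let x = n(Na2CO3), y = n(NaCl).
Titrant: 2x = 6.488 × 10^-3;  mass: 105.99x + 58.44y = 0.8338
Solving, x = 3.244 × 10^-3 mol, y = 8.384 × 10^-3 mol
mass of Na2CO3 = 3.244 × 10^-3 × 105.99 = 0.3438 g
% Na2CO3 = 0.3438 / 0.8338 × 100 = 41.23 %

41.23 %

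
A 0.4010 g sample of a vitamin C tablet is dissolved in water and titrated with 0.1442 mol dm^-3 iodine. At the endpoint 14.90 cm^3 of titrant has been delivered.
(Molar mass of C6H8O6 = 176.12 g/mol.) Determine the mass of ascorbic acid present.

0.3784 g

C6H8O6 + I2 → C6H6O6 + 2 HI
n(I2) = 0.01490 L × 0.1442 mol/L = 2.149 × 10^-3 mol
n(C6H8O6) = 2.149 × 10^-3 mol (1:1 ratio)
mass of C6H8O6 = 2.149 × 10^-3 × 176.12 g/mol = 0.3784 g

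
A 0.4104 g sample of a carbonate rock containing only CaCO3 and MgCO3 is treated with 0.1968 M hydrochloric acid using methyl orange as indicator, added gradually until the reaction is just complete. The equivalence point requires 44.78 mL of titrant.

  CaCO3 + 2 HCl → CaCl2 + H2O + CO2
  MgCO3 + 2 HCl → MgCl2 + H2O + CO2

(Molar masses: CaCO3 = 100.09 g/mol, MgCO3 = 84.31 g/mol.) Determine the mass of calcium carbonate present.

0.2467 g

n(HCl) = 0.04478 × 0.1968 = 8.813 × 10^-3 mol
Let x = n(CaCO3), y = n(MgCO3).
Titrant: 2x + 2y = 8.813 × 10^-3;  mass: 100.09x + 84.31y = 0.4104
Solving, x = 2.465 × 10^-3 mol, y = 1.941 × 10^-3 mol
mass of CaCO3 = 2.465 × 10^-3 × 100.09 = 0.2467 g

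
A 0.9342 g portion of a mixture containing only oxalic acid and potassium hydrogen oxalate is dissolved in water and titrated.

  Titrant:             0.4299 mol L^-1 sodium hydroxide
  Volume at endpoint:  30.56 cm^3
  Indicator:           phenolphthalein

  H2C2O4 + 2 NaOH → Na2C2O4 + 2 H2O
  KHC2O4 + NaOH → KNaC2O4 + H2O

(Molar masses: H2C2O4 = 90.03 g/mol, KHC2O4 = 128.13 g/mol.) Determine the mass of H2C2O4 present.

n(NaOH) = 0.03056 × 0.4299 = 0.01314 mol
Let x = n(H2C2O4), y = n(KHC2O4).
Titrant: 2x + 1y = 0.01314;  mass: 90.03x + 128.13y = 0.9342
Solving, x = 4.507 × 10^-3 mol, y = 4.124 × 10^-3 mol
mass of H2C2O4 = 4.507 × 10^-3 × 90.03 = 0.4057 g

0.4057 g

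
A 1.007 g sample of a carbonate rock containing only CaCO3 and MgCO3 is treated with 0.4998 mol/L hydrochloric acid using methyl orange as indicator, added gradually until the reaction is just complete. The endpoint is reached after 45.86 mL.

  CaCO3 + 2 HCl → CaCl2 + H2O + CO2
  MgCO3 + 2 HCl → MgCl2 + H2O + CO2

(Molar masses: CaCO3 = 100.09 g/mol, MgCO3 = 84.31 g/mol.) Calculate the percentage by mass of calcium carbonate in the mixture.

25.68 %

n(HCl) = 0.04586 × 0.4998 = 0.02292 mol
Let x = n(CaCO3), y = n(MgCO3).
Titrant: 2x + 2y = 0.02292;  mass: 100.09x + 84.31y = 1.007
Solving, x = 2.584 × 10^-3 mol, y = 8.877 × 10^-3 mol
mass of CaCO3 = 2.584 × 10^-3 × 100.09 = 0.2586 g
% CaCO3 = 0.2586 / 1.007 × 100 = 25.68 %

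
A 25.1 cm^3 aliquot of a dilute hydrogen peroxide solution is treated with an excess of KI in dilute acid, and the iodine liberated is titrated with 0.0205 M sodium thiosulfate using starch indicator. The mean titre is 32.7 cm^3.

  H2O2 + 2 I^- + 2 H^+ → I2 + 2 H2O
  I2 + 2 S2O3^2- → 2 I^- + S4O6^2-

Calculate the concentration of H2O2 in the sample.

n(S2O3^2-) = 0.0327 × 0.0205 = 6.70 × 10^-4 mol
n(I2) = n(S2O3^2-)/2 = 3.35 × 10^-4 mol
n(H2O2) in the aliquot = 3.35 × 10^-4 mol (1:1 ratio)
[H2O2] = 3.35 × 10^-4 / 0.0251 = 0.0134 mol/L

0.0134 M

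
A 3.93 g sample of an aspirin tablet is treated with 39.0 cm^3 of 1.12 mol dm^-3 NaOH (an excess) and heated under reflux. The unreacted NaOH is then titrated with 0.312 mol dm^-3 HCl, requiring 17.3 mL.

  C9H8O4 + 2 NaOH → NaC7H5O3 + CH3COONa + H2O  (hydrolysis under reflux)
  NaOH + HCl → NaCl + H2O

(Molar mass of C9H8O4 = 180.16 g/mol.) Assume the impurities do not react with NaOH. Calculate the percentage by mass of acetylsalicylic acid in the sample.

n(NaOH) added = 0.0390 × 1.12 = 0.0437 mol
n(HCl) used in back-titration = 0.0173 × 0.312 = 5.40 × 10^-3 mol
n(NaOH) left over = 5.40 × 10^-3 mol (1:1 ratio)
n(NaOH) consumed by analyte = 0.0437 − 5.40 × 10^-3 = 0.0383 mol
From the 1:2 ratio, n(C9H8O4) = 1/2 × 0.0383 = 0.0191 mol
mass of C9H8O4 = 0.0191 × 180.16 = 3.45 g
% C9H8O4 = 3.45 / 3.93 × 100 = 87.7 %

87.7 %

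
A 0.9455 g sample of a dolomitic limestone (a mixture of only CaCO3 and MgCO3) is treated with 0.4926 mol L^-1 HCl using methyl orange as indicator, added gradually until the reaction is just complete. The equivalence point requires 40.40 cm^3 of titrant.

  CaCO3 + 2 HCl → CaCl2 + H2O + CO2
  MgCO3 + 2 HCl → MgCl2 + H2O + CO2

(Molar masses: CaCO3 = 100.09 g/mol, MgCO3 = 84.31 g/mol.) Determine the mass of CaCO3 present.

n(HCl) = 0.04040 × 0.4926 = 0.01990 mol
Let x = n(CaCO3), y = n(MgCO3).
Titrant: 2x + 2y = 0.01990;  mass: 100.09x + 84.31y = 0.9455
Solving, x = 6.754 × 10^-3 mol, y = 3.197 × 10^-3 mol
mass of CaCO3 = 6.754 × 10^-3 × 100.09 = 0.6760 g

0.6760 g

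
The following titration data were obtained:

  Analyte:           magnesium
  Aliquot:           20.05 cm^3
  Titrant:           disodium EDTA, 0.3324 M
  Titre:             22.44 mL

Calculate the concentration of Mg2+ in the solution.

0.3720 M

Mg^2+ + EDTA^4- → [Mg(EDTA)]^2-
n(EDTA) = 0.02244 L × 0.3324 mol/L = 7.459 × 10^-3 mol
n(Mg2+) = 7.459 × 10^-3 mol (1:1 mole ratio)
[Mg2+] = 7.459 × 10^-3 mol / 0.02005 L = 0.3720 mol/L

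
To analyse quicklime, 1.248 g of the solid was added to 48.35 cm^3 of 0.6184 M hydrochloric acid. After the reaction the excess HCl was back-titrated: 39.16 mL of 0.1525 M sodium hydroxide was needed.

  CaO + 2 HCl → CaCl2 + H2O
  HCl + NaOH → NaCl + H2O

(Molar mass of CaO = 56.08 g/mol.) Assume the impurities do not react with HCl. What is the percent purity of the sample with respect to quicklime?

53.76 %

n(HCl) added = 0.04835 × 0.6184 = 0.02990 mol
n(NaOH) used in back-titration = 0.03916 × 0.1525 = 5.972 × 10^-3 mol
n(HCl) left over = 5.972 × 10^-3 mol (1:1 ratio)
n(HCl) consumed by analyte = 0.02990 − 5.972 × 10^-3 = 0.02393 mol
From the 1:2 ratio, n(CaO) = 1/2 × 0.02393 = 0.01196 mol
mass of CaO = 0.01196 × 56.08 = 0.6709 g
% CaO = 0.6709 / 1.248 × 100 = 53.76 %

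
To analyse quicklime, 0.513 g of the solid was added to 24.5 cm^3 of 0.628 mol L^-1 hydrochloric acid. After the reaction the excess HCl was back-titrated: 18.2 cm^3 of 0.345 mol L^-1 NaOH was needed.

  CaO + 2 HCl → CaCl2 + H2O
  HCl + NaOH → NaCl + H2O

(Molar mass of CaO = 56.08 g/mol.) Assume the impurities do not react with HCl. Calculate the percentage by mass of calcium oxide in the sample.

49.8 %

n(HCl) added = 0.0245 × 0.628 = 0.0154 mol
n(NaOH) used in back-titration = 0.0182 × 0.345 = 6.28 × 10^-3 mol
n(HCl) left over = 6.28 × 10^-3 mol (1:1 ratio)
n(HCl) consumed by analyte = 0.0154 − 6.28 × 10^-3 = 9.11 × 10^-3 mol
From the 1:2 ratio, n(CaO) = 1/2 × 9.11 × 10^-3 = 4.55 × 10^-3 mol
mass of CaO = 4.55 × 10^-3 × 56.08 = 0.255 g
% CaO = 0.255 / 0.513 × 100 = 49.8 %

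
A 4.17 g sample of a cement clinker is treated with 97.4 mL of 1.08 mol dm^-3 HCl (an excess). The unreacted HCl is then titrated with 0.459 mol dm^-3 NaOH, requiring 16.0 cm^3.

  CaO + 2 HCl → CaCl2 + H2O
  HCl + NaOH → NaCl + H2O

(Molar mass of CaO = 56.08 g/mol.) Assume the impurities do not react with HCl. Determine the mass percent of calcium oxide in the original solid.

65.8 %

n(HCl) added = 0.0974 × 1.08 = 0.105 mol
n(NaOH) used in back-titration = 0.0160 × 0.459 = 7.34 × 10^-3 mol
n(HCl) left over = 7.34 × 10^-3 mol (1:1 ratio)
n(HCl) consumed by analyte = 0.105 − 7.34 × 10^-3 = 0.0978 mol
From the 1:2 ratio, n(CaO) = 1/2 × 0.0978 = 0.0489 mol
mass of CaO = 0.0489 × 56.08 = 2.74 g
% CaO = 2.74 / 4.17 × 100 = 65.8 %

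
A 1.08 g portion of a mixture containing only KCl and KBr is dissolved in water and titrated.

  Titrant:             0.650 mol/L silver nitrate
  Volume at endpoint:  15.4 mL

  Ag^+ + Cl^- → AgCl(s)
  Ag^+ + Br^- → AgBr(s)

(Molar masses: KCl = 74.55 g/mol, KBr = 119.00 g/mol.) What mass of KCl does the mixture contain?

0.186 g

n(AgNO3) = 0.0154 × 0.650 = 0.0100 mol
Let x = n(KCl), y = n(KBr).
Titrant: 1x + 1y = 0.0100;  mass: 74.55x + 119.00y = 1.08
Solving, x = 2.50 × 10^-3 mol, y = 7.51 × 10^-3 mol
mass of KCl = 2.50 × 10^-3 × 74.55 = 0.186 g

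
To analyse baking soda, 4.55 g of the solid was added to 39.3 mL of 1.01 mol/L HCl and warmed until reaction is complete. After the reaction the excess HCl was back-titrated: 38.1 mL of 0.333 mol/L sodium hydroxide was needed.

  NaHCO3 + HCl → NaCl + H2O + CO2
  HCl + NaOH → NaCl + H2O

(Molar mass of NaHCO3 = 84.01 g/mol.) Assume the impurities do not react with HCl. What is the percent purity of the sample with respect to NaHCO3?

49.9 %

n(HCl) added = 0.0393 × 1.01 = 0.0397 mol
n(NaOH) used in back-titration = 0.0381 × 0.333 = 0.0127 mol
n(HCl) left over = 0.0127 mol (1:1 ratio)
n(HCl) consumed by analyte = 0.0397 − 0.0127 = 0.0270 mol
n(NaHCO3) = 0.0270 mol (1:1 ratio)
mass of NaHCO3 = 0.0270 × 84.01 = 2.27 g
% NaHCO3 = 2.27 / 4.55 × 100 = 49.9 %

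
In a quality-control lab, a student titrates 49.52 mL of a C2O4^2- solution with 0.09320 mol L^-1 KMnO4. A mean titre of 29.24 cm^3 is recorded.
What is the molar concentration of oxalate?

0.1376 mol/L

2 MnO4^- + 5 C2O4^2- + 16 H^+ → 2 Mn^2+ + 10 CO2 + 8 H2O
n(KMnO4) = 0.02924 L × 0.09320 mol/L = 2.725 × 10^-3 mol
From the 5:2 mole ratio, n(C2O4^2-) = 5/2 × 2.725 × 10^-3 = 6.813 × 10^-3 mol
[C2O4^2-] = 6.813 × 10^-3 mol / 0.04952 L = 0.1376 mol/L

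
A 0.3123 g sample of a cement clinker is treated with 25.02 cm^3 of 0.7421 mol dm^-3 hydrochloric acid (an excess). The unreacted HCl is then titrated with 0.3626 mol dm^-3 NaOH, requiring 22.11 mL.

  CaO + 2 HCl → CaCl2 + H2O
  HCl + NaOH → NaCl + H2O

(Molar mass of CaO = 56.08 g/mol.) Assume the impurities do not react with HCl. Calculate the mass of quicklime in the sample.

n(HCl) added = 0.02502 × 0.7421 = 0.01857 mol
n(NaOH) used in back-titration = 0.02211 × 0.3626 = 8.017 × 10^-3 mol
n(HCl) left over = 8.017 × 10^-3 mol (1:1 ratio)
n(HCl) consumed by analyte = 0.01857 − 8.017 × 10^-3 = 0.01055 mol
From the 1:2 ratio, n(CaO) = 1/2 × 0.01055 = 5.275 × 10^-3 mol
mass of CaO = 5.275 × 10^-3 × 56.08 = 0.2958 g

0.2958 g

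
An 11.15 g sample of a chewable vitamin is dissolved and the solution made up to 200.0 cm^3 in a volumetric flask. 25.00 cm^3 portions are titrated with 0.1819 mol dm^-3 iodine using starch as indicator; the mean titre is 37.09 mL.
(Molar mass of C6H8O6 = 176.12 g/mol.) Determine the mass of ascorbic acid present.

C6H8O6 + I2 → C6H6O6 + 2 HI
n(I2) per titration = 0.03709 × 0.1819 = 6.747 × 10^-3 mol
n(C6H8O6) in each aliquot = 6.747 × 10^-3 mol (1:1 ratio)
n(C6H8O6) in the whole flask = 6.747 × 10^-3 × 200.0/25.00 = 0.05397 mol
mass of C6H8O6 = 0.05397 × 176.12 = 9.506 g

9.506 g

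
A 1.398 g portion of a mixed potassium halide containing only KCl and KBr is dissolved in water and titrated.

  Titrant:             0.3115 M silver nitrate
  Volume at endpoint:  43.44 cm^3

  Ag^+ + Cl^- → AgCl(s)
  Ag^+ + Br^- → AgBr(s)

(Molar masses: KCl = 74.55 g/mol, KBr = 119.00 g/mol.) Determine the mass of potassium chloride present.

n(AgNO3) = 0.04344 × 0.3115 = 0.01353 mol
Let x = n(KCl), y = n(KBr).
Titrant: 1x + 1y = 0.01353;  mass: 74.55x + 119.00y = 1.398
Solving, x = 4.775 × 10^-3 mol, y = 8.756 × 10^-3 mol
mass of KCl = 4.775 × 10^-3 × 74.55 = 0.3560 g

0.3560 g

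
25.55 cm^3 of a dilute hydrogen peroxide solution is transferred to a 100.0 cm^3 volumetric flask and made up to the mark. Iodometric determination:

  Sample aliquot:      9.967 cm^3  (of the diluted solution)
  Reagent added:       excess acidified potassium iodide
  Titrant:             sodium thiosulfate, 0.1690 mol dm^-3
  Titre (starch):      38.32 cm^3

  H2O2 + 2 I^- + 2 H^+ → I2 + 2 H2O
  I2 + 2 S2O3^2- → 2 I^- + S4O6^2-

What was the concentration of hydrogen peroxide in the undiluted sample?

n(S2O3^2-) = 0.03832 × 0.1690 = 6.476 × 10^-3 mol
n(I2) = n(S2O3^2-)/2 = 3.238 × 10^-3 mol
n(H2O2) in the aliquot = 3.238 × 10^-3 mol (1:1 ratio)
[H2O2]_dilute = 3.238 × 10^-3 / 0.009967 = 0.3249 mol/L
[H2O2]_original = 0.3249 × 100.0/25.55 = 1.272 mol/L

1.272 mol/L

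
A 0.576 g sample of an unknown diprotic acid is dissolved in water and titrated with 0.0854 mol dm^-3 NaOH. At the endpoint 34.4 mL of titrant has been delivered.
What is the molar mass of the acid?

n(NaOH) = 0.0344 L × 0.0854 mol/L = 2.94 × 10^-3 mol
From the 1:2 ratio, n(H2A) = 1/2 × 2.94 × 10^-3 = 1.47 × 10^-3 mol
M = m / n = 0.576 g / 1.47 × 10^-3 mol = 392 g/mol

392 g/mol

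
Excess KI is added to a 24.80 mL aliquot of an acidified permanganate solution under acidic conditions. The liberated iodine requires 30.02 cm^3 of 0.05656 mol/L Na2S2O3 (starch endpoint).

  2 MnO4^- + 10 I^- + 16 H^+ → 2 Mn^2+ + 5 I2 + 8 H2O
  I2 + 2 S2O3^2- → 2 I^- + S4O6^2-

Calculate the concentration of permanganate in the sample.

n(S2O3^2-) = 0.03002 × 0.05656 = 1.698 × 10^-3 mol
n(I2) = n(S2O3^2-)/2 = 8.490 × 10^-4 mol
From the 2:5 ratio, n(MnO4^-) in the aliquot = 2/5 × 8.490 × 10^-4 = 3.396 × 10^-4 mol
[MnO4^-] = 3.396 × 10^-4 / 0.02480 = 0.01369 mol/L

0.01369 mol/L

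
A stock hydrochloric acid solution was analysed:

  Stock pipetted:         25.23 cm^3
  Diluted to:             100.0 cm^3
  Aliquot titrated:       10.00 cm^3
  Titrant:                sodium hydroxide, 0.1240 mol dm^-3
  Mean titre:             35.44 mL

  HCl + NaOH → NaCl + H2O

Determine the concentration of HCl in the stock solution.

n(NaOH) = 0.03544 × 0.1240 = 4.395 × 10^-3 mol
n(HCl) in the aliquot = 4.395 × 10^-3 mol (1:1 ratio)
[HCl]_dilute = 4.395 × 10^-3 / 0.01000 = 0.4395 mol/L
Dilution factor = 100.0 / 25.23 = 3.964
[HCl]_stock = 0.4395 × 3.964 = 1.742 mol/L

1.742 mol/L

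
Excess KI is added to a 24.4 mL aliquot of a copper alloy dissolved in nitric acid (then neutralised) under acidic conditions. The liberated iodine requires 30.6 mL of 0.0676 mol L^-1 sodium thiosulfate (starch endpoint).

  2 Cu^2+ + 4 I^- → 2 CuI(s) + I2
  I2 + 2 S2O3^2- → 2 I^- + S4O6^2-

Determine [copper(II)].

0.0848 mol/L

n(S2O3^2-) = 0.0306 × 0.0676 = 2.07 × 10^-3 mol
n(I2) = n(S2O3^2-)/2 = 1.03 × 10^-3 mol
From the 2:1 ratio, n(Cu2+) in the aliquot = 2/1 × 1.03 × 10^-3 = 2.07 × 10^-3 mol
[Cu2+] = 2.07 × 10^-3 / 0.0244 = 0.0848 mol/L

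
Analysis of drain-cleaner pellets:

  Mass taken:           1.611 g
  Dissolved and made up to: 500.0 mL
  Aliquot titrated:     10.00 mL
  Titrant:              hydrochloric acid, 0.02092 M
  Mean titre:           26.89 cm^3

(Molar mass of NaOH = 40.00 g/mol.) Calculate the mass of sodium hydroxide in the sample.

1.125 g

NaOH + HCl → NaCl + H2O
n(HCl) per titration = 0.02689 × 0.02092 = 5.625 × 10^-4 mol
n(NaOH) in each aliquot = 5.625 × 10^-4 mol (1:1 ratio)
n(NaOH) in the whole flask = 5.625 × 10^-4 × 500.0/10.00 = 0.02813 mol
mass of NaOH = 0.02813 × 40.00 = 1.125 g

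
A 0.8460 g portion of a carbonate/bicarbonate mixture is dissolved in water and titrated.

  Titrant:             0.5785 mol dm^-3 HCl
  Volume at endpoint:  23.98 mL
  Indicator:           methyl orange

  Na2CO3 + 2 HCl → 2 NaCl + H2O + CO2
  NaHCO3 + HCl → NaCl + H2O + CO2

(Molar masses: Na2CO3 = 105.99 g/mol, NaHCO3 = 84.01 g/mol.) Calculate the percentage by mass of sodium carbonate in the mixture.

64.51 %

n(HCl) = 0.02398 × 0.5785 = 0.01387 mol
Let x = n(Na2CO3), y = n(NaHCO3).
Titrant: 2x + 1y = 0.01387;  mass: 105.99x + 84.01y = 0.8460
Solving, x = 5.149 × 10^-3 mol, y = 3.573 × 10^-3 mol
mass of Na2CO3 = 5.149 × 10^-3 × 105.99 = 0.5458 g
% Na2CO3 = 0.5458 / 0.8460 × 100 = 64.51 %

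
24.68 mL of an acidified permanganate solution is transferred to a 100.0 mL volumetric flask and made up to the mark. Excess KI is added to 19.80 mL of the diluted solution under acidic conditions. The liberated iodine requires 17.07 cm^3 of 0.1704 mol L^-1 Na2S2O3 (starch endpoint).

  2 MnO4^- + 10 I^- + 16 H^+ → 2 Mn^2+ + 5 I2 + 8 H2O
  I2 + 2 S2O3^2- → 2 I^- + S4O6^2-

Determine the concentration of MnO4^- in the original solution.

0.1190 mol/L

n(S2O3^2-) = 0.01707 × 0.1704 = 2.909 × 10^-3 mol
n(I2) = n(S2O3^2-)/2 = 1.454 × 10^-3 mol
From the 2:5 ratio, n(MnO4^-) in the aliquot = 2/5 × 1.454 × 10^-3 = 5.817 × 10^-4 mol
[MnO4^-]_dilute = 5.817 × 10^-4 / 0.01980 = 0.02938 mol/L
[MnO4^-]_original = 0.02938 × 100.0/24.68 = 0.1190 mol/L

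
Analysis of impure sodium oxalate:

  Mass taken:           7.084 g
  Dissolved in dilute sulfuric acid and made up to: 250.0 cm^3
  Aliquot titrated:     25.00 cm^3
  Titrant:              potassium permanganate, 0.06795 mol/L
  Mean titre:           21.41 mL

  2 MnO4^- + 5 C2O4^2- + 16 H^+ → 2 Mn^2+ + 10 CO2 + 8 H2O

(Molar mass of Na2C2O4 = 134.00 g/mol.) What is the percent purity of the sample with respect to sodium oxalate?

68.80 %

n(KMnO4) per titration = 0.02141 × 0.06795 = 1.455 × 10^-3 mol
From the 5:2 ratio, n(Na2C2O4) in each aliquot = 5/2 × 1.455 × 10^-3 = 3.637 × 10^-3 mol
n(Na2C2O4) in the whole flask = 3.637 × 10^-3 × 250.0/25.00 = 0.03637 mol
mass of Na2C2O4 = 0.03637 × 134.00 = 4.874 g
% Na2C2O4 = 4.874 / 7.084 × 100 = 68.80 %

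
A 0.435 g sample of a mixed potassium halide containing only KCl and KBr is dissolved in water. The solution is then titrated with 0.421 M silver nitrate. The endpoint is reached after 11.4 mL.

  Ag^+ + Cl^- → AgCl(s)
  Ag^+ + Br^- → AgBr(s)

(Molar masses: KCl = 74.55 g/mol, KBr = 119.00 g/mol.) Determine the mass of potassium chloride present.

n(AgNO3) = 0.0114 × 0.421 = 4.80 × 10^-3 mol
Let x = n(KCl), y = n(KBr).
Titrant: 1x + 1y = 4.80 × 10^-3;  mass: 74.55x + 119.00y = 0.435
Solving, x = 3.06 × 10^-3 mol, y = 1.74 × 10^-3 mol
mass of KCl = 3.06 × 10^-3 × 74.55 = 0.228 g

0.228 g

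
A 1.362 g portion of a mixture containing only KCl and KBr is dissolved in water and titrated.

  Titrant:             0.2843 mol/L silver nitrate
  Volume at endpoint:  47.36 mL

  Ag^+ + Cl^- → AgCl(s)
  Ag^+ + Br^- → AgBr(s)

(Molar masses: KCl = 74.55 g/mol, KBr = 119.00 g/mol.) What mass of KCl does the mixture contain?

0.4030 g

n(AgNO3) = 0.04736 × 0.2843 = 0.01346 mol
Let x = n(KCl), y = n(KBr).
Titrant: 1x + 1y = 0.01346;  mass: 74.55x + 119.00y = 1.362
Solving, x = 5.405 × 10^-3 mol, y = 8.059 × 10^-3 mol
mass of KCl = 5.405 × 10^-3 × 74.55 = 0.4030 g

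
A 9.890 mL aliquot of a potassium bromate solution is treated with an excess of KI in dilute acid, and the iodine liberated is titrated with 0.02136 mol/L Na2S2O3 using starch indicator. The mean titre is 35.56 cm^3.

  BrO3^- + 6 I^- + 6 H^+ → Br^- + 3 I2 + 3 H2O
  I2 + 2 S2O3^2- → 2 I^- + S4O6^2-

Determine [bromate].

n(S2O3^2-) = 0.03556 × 0.02136 = 7.596 × 10^-4 mol
n(I2) = n(S2O3^2-)/2 = 3.798 × 10^-4 mol
From the 1:3 ratio, n(BrO3^-) in the aliquot = 1/3 × 3.798 × 10^-4 = 1.266 × 10^-4 mol
[BrO3^-] = 1.266 × 10^-4 / 0.009890 = 0.01280 mol/L

0.01280 mol/L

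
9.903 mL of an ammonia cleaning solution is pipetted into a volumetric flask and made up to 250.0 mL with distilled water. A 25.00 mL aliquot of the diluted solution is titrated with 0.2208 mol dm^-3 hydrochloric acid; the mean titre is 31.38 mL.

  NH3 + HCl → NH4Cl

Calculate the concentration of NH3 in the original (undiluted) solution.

6.997 mol/L

n(HCl) = 0.03138 × 0.2208 = 6.929 × 10^-3 mol
n(NH3) in the aliquot = 6.929 × 10^-3 mol (1:1 ratio)
[NH3]_dilute = 6.929 × 10^-3 / 0.02500 = 0.2771 mol/L
Dilution factor = 250.0 / 9.903 = 25.24
[NH3]_stock = 0.2771 × 25.24 = 6.997 mol/L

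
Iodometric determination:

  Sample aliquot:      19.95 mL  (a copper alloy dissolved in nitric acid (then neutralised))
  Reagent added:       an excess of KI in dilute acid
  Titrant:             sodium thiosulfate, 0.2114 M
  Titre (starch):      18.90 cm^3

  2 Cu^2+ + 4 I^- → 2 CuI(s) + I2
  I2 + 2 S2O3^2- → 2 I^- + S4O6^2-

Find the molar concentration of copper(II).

0.2003 M

n(S2O3^2-) = 0.01890 × 0.2114 = 3.995 × 10^-3 mol
n(I2) = n(S2O3^2-)/2 = 1.998 × 10^-3 mol
From the 2:1 ratio, n(Cu2+) in the aliquot = 2/1 × 1.998 × 10^-3 = 3.995 × 10^-3 mol
[Cu2+] = 3.995 × 10^-3 / 0.01995 = 0.2003 mol/L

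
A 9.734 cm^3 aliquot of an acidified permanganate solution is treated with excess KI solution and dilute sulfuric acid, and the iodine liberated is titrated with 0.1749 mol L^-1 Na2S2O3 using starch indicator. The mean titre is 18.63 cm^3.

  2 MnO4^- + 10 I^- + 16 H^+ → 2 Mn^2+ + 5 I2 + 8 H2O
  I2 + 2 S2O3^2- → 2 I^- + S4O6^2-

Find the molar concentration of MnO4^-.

0.06695 mol/L

n(S2O3^2-) = 0.01863 × 0.1749 = 3.258 × 10^-3 mol
n(I2) = n(S2O3^2-)/2 = 1.629 × 10^-3 mol
From the 2:5 ratio, n(MnO4^-) in the aliquot = 2/5 × 1.629 × 10^-3 = 6.517 × 10^-4 mol
[MnO4^-] = 6.517 × 10^-4 / 0.009734 = 0.06695 mol/L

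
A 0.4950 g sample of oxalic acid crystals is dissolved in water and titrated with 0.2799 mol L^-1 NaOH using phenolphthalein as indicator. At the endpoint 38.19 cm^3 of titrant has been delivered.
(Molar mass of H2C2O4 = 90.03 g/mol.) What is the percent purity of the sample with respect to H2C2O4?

97.21 %

H2C2O4 + 2 NaOH → Na2C2O4 + 2 H2O
n(NaOH) = 0.03819 L × 0.2799 mol/L = 0.01069 mol
From the 1:2 ratio, n(H2C2O4) = 1/2 × 0.01069 = 5.345 × 10^-3 mol
mass of H2C2O4 = 5.345 × 10^-3 × 90.03 g/mol = 0.4812 g
% H2C2O4 = 0.4812 / 0.4950 × 100 = 97.21 %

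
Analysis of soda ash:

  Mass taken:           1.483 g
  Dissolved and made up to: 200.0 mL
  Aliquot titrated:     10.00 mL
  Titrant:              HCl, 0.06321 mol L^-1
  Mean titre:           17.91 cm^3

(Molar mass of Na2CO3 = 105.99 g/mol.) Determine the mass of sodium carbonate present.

1.200 g

Na2CO3 + 2 HCl → 2 NaCl + H2O + CO2
n(HCl) per titration = 0.01791 × 0.06321 = 1.132 × 10^-3 mol
From the 1:2 ratio, n(Na2CO3) in each aliquot = 1/2 × 1.132 × 10^-3 = 5.660 × 10^-4 mol
n(Na2CO3) in the whole flask = 5.660 × 10^-4 × 200.0/10.00 = 0.01132 mol
mass of Na2CO3 = 0.01132 × 105.99 = 1.200 g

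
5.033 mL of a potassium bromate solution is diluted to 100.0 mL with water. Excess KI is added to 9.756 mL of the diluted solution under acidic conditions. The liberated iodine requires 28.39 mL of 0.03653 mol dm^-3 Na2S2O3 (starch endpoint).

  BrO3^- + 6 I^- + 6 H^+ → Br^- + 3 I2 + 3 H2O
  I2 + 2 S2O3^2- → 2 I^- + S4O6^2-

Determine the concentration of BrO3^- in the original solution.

0.3520 mol/L

n(S2O3^2-) = 0.02839 × 0.03653 = 1.037 × 10^-3 mol
n(I2) = n(S2O3^2-)/2 = 5.185 × 10^-4 mol
From the 1:3 ratio, n(BrO3^-) in the aliquot = 1/3 × 5.185 × 10^-4 = 1.728 × 10^-4 mol
[BrO3^-]_dilute = 1.728 × 10^-4 / 0.009756 = 0.01772 mol/L
[BrO3^-]_original = 0.01772 × 100.0/5.033 = 0.3520 mol/L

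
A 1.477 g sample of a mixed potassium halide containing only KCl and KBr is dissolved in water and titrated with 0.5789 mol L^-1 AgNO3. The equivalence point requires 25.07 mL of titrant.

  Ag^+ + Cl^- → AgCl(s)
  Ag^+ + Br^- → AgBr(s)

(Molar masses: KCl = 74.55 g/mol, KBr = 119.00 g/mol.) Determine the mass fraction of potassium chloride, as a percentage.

n(AgNO3) = 0.02507 × 0.5789 = 0.01451 mol
Let x = n(KCl), y = n(KBr).
Titrant: 1x + 1y = 0.01451;  mass: 74.55x + 119.00y = 1.477
Solving, x = 5.625 × 10^-3 mol, y = 8.888 × 10^-3 mol
mass of KCl = 5.625 × 10^-3 × 74.55 = 0.4194 g
% KCl = 0.4194 / 1.477 × 100 = 28.39 %

28.39 %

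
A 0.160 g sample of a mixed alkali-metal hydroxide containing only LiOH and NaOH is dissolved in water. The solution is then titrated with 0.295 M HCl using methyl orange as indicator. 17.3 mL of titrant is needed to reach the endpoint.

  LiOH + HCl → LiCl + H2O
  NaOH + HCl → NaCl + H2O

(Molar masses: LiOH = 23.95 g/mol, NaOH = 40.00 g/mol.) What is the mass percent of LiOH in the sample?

41.2 %

n(HCl) = 0.0173 × 0.295 = 5.10 × 10^-3 mol
Let x = n(LiOH), y = n(NaOH).
Titrant: 1x + 1y = 5.10 × 10^-3;  mass: 23.95x + 40.00y = 0.160
Solving, x = 2.75 × 10^-3 mol, y = 2.35 × 10^-3 mol
mass of LiOH = 2.75 × 10^-3 × 23.95 = 0.0659 g
% LiOH = 0.0659 / 0.160 × 100 = 41.2 %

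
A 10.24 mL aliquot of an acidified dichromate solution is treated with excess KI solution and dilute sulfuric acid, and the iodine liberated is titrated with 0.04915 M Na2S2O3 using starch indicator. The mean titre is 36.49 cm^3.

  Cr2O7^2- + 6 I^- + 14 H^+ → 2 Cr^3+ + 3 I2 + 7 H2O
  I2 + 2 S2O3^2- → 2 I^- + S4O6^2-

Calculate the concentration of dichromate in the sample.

0.02919 M

n(S2O3^2-) = 0.03649 × 0.04915 = 1.793 × 10^-3 mol
n(I2) = n(S2O3^2-)/2 = 8.967 × 10^-4 mol
From the 1:3 ratio, n(Cr2O7^2-) in the aliquot = 1/3 × 8.967 × 10^-4 = 2.989 × 10^-4 mol
[Cr2O7^2-] = 2.989 × 10^-4 / 0.01024 = 0.02919 mol/L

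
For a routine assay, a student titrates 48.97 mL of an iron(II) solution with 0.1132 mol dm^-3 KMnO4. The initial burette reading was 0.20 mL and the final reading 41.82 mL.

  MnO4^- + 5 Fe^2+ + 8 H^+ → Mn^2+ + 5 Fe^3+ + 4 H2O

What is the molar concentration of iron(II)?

n(KMnO4) = 0.04162 L × 0.1132 mol/L = 4.711 × 10^-3 mol
From the 5:1 mole ratio, n(Fe2+) = 5/1 × 4.711 × 10^-3 = 0.02356 mol
[Fe2+] = 0.02356 mol / 0.04897 L = 0.4810 mol/L

0.4810 mol/L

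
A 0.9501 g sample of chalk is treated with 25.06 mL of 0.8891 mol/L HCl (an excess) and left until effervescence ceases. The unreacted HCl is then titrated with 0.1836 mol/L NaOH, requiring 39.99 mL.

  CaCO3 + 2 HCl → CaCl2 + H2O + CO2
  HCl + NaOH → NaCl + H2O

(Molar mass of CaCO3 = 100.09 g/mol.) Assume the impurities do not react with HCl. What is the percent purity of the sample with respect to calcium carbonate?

78.69 %

n(HCl) added = 0.02506 × 0.8891 = 0.02228 mol
n(NaOH) used in back-titration = 0.03999 × 0.1836 = 7.342 × 10^-3 mol
n(HCl) left over = 7.342 × 10^-3 mol (1:1 ratio)
n(HCl) consumed by analyte = 0.02228 − 7.342 × 10^-3 = 0.01494 mol
From the 1:2 ratio, n(CaCO3) = 1/2 × 0.01494 = 7.469 × 10^-3 mol
mass of CaCO3 = 7.469 × 10^-3 × 100.09 = 0.7476 g
% CaCO3 = 0.7476 / 0.9501 × 100 = 78.69 %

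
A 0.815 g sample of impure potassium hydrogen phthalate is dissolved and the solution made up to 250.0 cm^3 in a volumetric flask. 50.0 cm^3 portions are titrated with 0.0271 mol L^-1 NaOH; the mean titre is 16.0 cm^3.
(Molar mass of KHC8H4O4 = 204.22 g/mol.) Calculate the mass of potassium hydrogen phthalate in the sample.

0.443 g

KHC8H4O4 + NaOH → KNaC8H4O4 + H2O
n(NaOH) per titration = 0.0160 × 0.0271 = 4.34 × 10^-4 mol
n(KHC8H4O4) in each aliquot = 4.34 × 10^-4 mol (1:1 ratio)
n(KHC8H4O4) in the whole flask = 4.34 × 10^-4 × 250.0/50.0 = 2.17 × 10^-3 mol
mass of KHC8H4O4 = 2.17 × 10^-3 × 204.22 = 0.443 g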